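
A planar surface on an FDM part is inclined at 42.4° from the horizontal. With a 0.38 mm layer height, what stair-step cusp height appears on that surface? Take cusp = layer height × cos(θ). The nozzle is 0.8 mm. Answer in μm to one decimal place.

280.6 μm

cos(42.4°) = 0.7385, so cusp = 0.38 × 0.7385 = 0.28063 mm → 280.6 μm.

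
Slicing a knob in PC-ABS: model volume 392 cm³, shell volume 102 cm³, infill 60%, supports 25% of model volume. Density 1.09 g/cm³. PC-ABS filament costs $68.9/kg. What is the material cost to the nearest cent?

Infill region = 392 − 102 = 290 cm³.
Infill deposited = 0.60 × 290 = 174 cm³.
Support = 0.25 × 392 = 98 cm³.
Deposited volume = 102 + 174 + 98, so 374 cm³.
Mass: 374 × 1.09 → 407.66 g.
Cost = 407.66 g / 1000 × $68.9/kg = $28.09.

$28.09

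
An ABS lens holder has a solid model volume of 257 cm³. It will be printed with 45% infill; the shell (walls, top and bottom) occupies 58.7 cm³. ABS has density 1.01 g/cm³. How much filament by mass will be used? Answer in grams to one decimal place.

149.4 g

Interior volume: 257 − 58.7 → 198.3 cm³.
Deposited infill = 0.45 × 198.3 = 89.235 cm³.
Total extruded = 58.7 + 89.235, so 147.935 cm³.
Mass: 147.935 × 1.01 → 149.41435 g.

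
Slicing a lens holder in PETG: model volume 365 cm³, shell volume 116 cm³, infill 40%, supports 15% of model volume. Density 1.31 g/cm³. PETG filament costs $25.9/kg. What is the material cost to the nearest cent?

$9.17

Infill region = 365 − 116 = 249 cm³.
Infill volume = 0.40 × 249 = 99.6 cm³.
Support: 0.15 × 365 → 54.75 cm³.
Total extruded = 116 + 99.6 + 54.75 = 270.35 cm³.
Mass = 270.35 × 1.31, so 354.1585 g.
At $25.9/kg: 354.1585/1000 × 25.9 = $9.17.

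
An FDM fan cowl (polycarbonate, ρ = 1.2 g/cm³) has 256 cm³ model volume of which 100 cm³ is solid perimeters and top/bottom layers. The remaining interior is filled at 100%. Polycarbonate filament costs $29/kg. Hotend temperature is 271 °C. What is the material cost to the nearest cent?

Infill region: 256 − 100 → 156 cm³.
Infill deposited: 1.00 × 156 → 156 cm³.
Total printed volume: 100 + 156 → 256 cm³.
Mass: 256 × 1.2 → 307.2 g.
Cost = 307.2 g / 1000 × $29/kg = $8.91.

$8.91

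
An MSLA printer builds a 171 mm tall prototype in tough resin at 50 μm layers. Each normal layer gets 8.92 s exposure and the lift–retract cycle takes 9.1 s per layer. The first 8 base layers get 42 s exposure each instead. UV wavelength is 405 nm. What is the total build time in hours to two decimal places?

17.19 hours

Layers = ⌈171/0.05⌉ = 3420.
Bottom layers: 8 × (42 + 9.1) → 408.8 s.
Regular layers = 3412 × (8.92 + 9.1), so 61484.24 s.
Sum: 408.8 + 61484.24 = 61893.04 s → 17.19 hours.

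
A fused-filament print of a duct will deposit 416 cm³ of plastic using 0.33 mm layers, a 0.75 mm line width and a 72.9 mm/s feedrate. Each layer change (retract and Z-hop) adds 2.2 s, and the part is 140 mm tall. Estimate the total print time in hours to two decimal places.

6.66 hours

Extrusion cross-section = 0.33 × 0.75 = 0.2475 mm².
Total extruded path = 416000/0.2475 = 1680808.1 mm.
Time extruding = 1680808.1 / 72.9 = 23056.4 s.
Layers = ⌈140/0.33⌉ = 425.
Layer-change overhead = 425 × 2.2, so 935 s.
Altogether 23056.4 + 935 = 23991.4 s, i.e. 6.66 hours.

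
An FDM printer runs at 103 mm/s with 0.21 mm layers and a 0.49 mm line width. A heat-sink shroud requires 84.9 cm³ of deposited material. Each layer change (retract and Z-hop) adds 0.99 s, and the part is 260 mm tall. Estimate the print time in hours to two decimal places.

Line area = 0.21 × 0.49 = 0.1029 mm².
Path length: 84900 mm³ / 0.1029 mm² → 825072.9 mm.
Print-move time: 825072.9 / 103 → 8010.4 s.
Number of layers: 260 / 0.21 → 1239 (rounded up).
Layer-change overhead = 1239 × 0.99, so 1226.61 s.
Total = 8010.4 + 1226.61 = 9237.01 s = 2.57 hours.

2.57 hours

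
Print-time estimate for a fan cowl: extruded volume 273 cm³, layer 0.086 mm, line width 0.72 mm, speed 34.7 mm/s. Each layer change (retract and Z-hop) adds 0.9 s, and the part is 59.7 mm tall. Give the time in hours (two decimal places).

Bead cross-section = 0.086 × 0.72 = 0.06192 mm².
Path length: 273000 mm³ / 0.06192 mm² → 4408914.7 mm.
Extrusion time = 4408914.7 / 34.7, so 127058.1 s.
Layers = ⌈59.7/0.086⌉ = 695.
Z-hop total = 695 × 0.9, so 625.5 s.
Altogether 127058.1 + 625.5 = 127683.6 s, i.e. 35.47 hours.

35.47 hours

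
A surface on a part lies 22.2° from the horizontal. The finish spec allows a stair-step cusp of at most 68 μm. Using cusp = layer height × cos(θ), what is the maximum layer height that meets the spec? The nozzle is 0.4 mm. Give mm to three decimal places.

cos(22.2°) = 0.9259; t_max = 0.068/0.9259 = 0.073 mm.

0.073 mm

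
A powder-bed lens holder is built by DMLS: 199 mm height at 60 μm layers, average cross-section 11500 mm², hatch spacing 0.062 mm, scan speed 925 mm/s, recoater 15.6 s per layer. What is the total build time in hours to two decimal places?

199.13 hours

Number of layers: 199 / 0.06 → 3317 (rounded up).
Per-layer scan distance = 11500 / 0.062, so 185483.9 mm.
Laser time per layer: 185483.9 / 925 → 200.5231 s.
Layer cycle = 200.5231 + 15.6 = 216.1231 s.
Total: 3317 × 216.1231 s = 716880.3227 s → 199.13 hours.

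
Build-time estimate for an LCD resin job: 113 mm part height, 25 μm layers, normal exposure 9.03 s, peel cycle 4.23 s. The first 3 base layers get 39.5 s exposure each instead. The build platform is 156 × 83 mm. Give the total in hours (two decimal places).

16.67 hours

Number of layers: 113 / 0.025 → 4520 (rounded up).
Burn-in layers: 3 × (39.5 + 4.23) → 131.19 s.
Normal layers = 4517 × (9.03 + 4.23), so 59895.42 s.
Sum: 131.19 + 59895.42 = 60026.61 s → 16.67 hours.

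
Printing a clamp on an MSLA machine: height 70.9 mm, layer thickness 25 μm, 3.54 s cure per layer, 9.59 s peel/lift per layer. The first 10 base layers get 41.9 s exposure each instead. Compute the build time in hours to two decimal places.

Layer count = ceil(70.9 / 0.025) = 2836.
Burn-in layers = 10 × (41.9 + 9.59), so 514.9 s.
Normal layers = 2826 × (3.54 + 9.59) = 37105.38 s.
Total = 514.9 + 37105.38 = 37620.28 s = 10.45 hours.

10.45 hours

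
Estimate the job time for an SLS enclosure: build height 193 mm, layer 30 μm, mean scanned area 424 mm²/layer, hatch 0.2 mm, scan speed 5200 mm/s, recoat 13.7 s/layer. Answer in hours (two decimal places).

Layer count = ceil(193 / 0.03) = 6434.
Per-layer scan distance: 424 / 0.2 → 2120 mm.
Per-layer scan time = 2120 / 5200 = 0.4077 s.
Layer cycle = 0.4077 + 13.7, so 14.1077 s.
Build time = 6434 × 14.1077 = 90768.9418 s = 25.21 hours.

25.21 hours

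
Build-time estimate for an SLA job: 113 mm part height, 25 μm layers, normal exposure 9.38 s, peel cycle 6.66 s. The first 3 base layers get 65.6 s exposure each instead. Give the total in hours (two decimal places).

20.19 hours

Number of layers: 113 / 0.025 → 4520 (rounded up).
Burn-in layers = 3 × (65.6 + 6.66) = 216.78 s.
Normal layers = 4517 × (9.38 + 6.66) = 72452.68 s.
Sum: 216.78 + 72452.68 = 72669.46 s → 20.19 hours.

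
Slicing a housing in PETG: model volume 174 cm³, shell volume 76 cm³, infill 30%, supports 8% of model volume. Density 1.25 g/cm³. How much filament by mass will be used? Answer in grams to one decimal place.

Interior volume = 174 − 76 = 98 cm³.
Infill volume = 0.30 × 98, so 29.4 cm³.
Support = 0.08 × 174, so 13.92 cm³.
Total printed volume = 76 + 29.4 + 13.92 = 119.32 cm³.
Mass: 119.32 × 1.25 → 149.15 g.

149.2 g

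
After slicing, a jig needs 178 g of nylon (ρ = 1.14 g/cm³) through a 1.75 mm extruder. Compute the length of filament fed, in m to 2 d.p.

64.92 m

Volume = 178 g / 1.14 g·cm⁻³ = 156.1404 cm³ = 156140.4 mm³.
Filament cross-section = π × (1.75/2)² = 2.4053 mm².
Length = 156140.4 / 2.4053 = 64915.15 mm = 64.92 m.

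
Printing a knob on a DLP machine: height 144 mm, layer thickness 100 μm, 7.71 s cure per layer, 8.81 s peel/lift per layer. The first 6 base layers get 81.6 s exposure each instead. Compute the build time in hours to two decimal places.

Layer count = ceil(144 / 0.1) = 1440.
Base layers = 6 × (81.6 + 8.81), so 542.46 s.
Remaining layers = 1434 × (7.71 + 8.81), so 23689.68 s.
Total = 542.46 + 23689.68 = 24232.14 s = 6.73 hours.

6.73 hours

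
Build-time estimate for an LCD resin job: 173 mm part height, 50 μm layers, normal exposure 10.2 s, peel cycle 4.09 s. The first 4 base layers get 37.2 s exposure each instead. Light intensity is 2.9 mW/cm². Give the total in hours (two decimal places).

13.76 hours

Number of layers: 173 / 0.05 → 3460 (rounded up).
Burn-in layers = 4 × (37.2 + 4.09), so 165.16 s.
Regular layers = 3456 × (10.2 + 4.09), so 49386.24 s.
Sum: 165.16 + 49386.24 = 49551.4 s → 13.76 hours.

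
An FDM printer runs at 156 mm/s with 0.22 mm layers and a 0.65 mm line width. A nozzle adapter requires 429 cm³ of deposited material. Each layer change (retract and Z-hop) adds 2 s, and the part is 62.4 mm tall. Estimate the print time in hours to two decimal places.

5.50 hours

Extrusion cross-section = 0.22 × 0.65, so 0.143 mm².
Toolpath length = 429 cm³ / 0.143 mm² = 429000 / 0.143 = 3000000 mm.
Print-move time = 3000000 / 156 = 19230.8 s.
Layers = ⌈62.4/0.22⌉ = 284.
Z-hop total = 284 × 2 = 568 s.
Altogether 19230.8 + 568 = 19798.8 s, i.e. 5.50 hours.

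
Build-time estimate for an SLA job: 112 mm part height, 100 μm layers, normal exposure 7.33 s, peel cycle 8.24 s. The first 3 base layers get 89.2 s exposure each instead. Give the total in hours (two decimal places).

Layer count = ceil(112 / 0.1) = 1120.
Burn-in layers: 3 × (89.2 + 8.24) → 292.32 s.
Normal layers: 1117 × (7.33 + 8.24) → 17391.69 s.
Total = 292.32 + 17391.69 = 17684.01 s = 4.91 hours.

4.91 hours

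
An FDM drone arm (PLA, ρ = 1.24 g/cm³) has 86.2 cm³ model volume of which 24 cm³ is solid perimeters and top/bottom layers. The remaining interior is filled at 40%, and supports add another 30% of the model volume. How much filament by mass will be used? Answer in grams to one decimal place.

92.7 g

Volume inside the shell = 86.2 − 24, so 62.2 cm³.
Infill volume = 0.40 × 62.2 = 24.88 cm³.
Support = 0.30 × 86.2 = 25.86 cm³.
Deposited volume = 24 + 24.88 + 25.86, so 74.74 cm³.
Mass = 74.74 × 1.24 = 92.6776 g.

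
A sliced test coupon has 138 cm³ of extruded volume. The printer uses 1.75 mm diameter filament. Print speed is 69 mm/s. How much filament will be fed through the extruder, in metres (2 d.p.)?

Cross-section of 1.75 mm filament: π·(1.75/2)² = 2.4053 mm².
Length = 138 cm³ / 2.4053 mm² = 138000 / 2.4053 = 57373.3 mm = 57.37 m.

57.37 m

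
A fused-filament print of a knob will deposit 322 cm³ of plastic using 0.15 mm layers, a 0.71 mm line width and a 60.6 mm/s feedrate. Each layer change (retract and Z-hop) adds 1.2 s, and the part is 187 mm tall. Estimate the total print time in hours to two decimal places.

14.27 hours

Extrusion cross-section = 0.15 × 0.71, so 0.1065 mm².
Total extruded path = 322000/0.1065 = 3023474.2 mm.
Time extruding = 3023474.2 / 60.6, so 49892.3 s.
Number of layers: 187 / 0.15 → 1247 (rounded up).
Non-print overhead: 1247 × 1.2 → 1496.4 s.
Altogether 49892.3 + 1496.4 = 51388.7 s, i.e. 14.27 hours.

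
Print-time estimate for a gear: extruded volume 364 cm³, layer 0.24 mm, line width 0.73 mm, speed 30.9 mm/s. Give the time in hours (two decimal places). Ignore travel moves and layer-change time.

18.68 hours

Extrusion cross-section: 0.24 × 0.73 → 0.1752 mm².
Toolpath length = 364 cm³ / 0.1752 mm² = 364000 / 0.1752 = 2077625.6 mm.
Time extruding: 2077625.6 / 30.9 → 67237.1 s.
67237.1 s = 18.68 hours.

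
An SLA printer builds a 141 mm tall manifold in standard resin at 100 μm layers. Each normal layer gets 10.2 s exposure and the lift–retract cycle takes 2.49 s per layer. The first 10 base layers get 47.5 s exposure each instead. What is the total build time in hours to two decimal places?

Number of layers: 141 / 0.1 → 1410 (rounded up).
Burn-in layers = 10 × (47.5 + 2.49) = 499.9 s.
Remaining layers = 1400 × (10.2 + 2.49), so 17766 s.
Total = 499.9 + 17766 = 18265.9 s = 5.07 hours.

5.07 hours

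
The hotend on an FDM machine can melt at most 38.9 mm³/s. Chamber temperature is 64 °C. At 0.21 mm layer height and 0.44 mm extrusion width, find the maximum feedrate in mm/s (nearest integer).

Extrusion cross-section = 0.21 × 0.44, so 0.0924 mm².
Max speed = 38.9 / 0.0924 = 421.00 ≈ 421 mm/s.

421 mm/s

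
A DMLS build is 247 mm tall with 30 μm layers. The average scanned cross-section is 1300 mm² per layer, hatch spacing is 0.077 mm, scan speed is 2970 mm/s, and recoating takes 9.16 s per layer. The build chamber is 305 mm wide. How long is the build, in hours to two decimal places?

33.95 hours

Layers = ⌈247/0.03⌉ = 8234.
Per-layer scan distance: 1300 / 0.077 → 16883.1 mm.
Per-layer scan time = 16883.1 / 2970, so 5.6845 s.
Layer cycle = 5.6845 + 9.16 = 14.8445 s.
8234 layers × 14.8445 s/layer = 122229.613 s, i.e. 33.95 hours.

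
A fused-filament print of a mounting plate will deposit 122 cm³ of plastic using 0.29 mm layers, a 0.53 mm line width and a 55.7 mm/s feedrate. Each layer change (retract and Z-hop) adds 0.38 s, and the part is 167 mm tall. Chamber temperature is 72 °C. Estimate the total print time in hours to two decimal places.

Bead cross-section: 0.29 × 0.53 → 0.1537 mm².
Toolpath length = 122 cm³ / 0.1537 mm² = 122000 / 0.1537 = 793754.1 mm.
Print-move time: 793754.1 / 55.7 → 14250.5 s.
Number of layers: 167 / 0.29 → 576 (rounded up).
Layer-change overhead = 576 × 0.38 = 218.88 s.
Altogether 14250.5 + 218.88 = 14469.38 s, i.e. 4.02 hours.

4.02 hours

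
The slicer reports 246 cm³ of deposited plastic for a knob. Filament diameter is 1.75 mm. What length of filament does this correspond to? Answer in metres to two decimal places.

Cross-section of 1.75 mm filament: π·(1.75/2)² = 2.4053 mm².
Length = 246 cm³ / 2.4053 mm² = 246000 / 2.4053 = 102274.14 mm = 102.27 m.

102.27 m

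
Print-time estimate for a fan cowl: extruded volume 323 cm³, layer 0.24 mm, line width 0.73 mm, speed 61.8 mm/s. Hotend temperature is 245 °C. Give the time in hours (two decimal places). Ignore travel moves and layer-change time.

8.29 hours

Line area = 0.24 × 0.73 = 0.1752 mm².
Total extruded path = 323000/0.1752 = 1843607.3 mm.
Time extruding = 1843607.3 / 61.8 = 29831.8 s.
In the requested units: 29831.8 s = 8.29 hours.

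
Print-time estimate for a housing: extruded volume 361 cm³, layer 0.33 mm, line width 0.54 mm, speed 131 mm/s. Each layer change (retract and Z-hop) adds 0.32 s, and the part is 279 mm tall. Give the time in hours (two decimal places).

4.37 hours

Extrusion cross-section: 0.33 × 0.54 → 0.1782 mm².
Path length: 361000 mm³ / 0.1782 mm² → 2025813.7 mm.
Extrusion time = 2025813.7 / 131, so 15464.2 s.
Number of layers: 279 / 0.33 → 846 (rounded up).
Z-hop total = 846 × 0.32 = 270.72 s.
Altogether 15464.2 + 270.72 = 15734.92 s, i.e. 4.37 hours.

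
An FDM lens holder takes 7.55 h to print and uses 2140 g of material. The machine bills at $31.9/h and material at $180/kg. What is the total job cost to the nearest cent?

Time charge = 31.9 × 7.55 = $240.845.
Material cost: 180 × 2140/1000 → $385.20.
Total = 240.845 + 385.20 = 626.045 ≈ $626.05.

$626.05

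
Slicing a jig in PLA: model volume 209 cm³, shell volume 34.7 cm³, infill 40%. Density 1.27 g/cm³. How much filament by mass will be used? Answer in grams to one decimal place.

Volume inside the shell = 209 − 34.7 = 174.3 cm³.
Deposited infill = 0.40 × 174.3, so 69.72 cm³.
Deposited volume: 34.7 + 69.72 → 104.42 cm³.
Mass = 104.42 × 1.27 = 132.6134 g.

132.6 g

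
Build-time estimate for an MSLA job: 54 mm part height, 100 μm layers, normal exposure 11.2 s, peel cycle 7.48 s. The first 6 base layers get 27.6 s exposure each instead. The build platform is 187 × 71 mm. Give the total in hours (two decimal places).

Number of layers: 54 / 0.1 → 540 (rounded up).
Base layers: 6 × (27.6 + 7.48) → 210.48 s.
Regular layers = 534 × (11.2 + 7.48) = 9975.12 s.
Total = 210.48 + 9975.12 = 10185.6 s = 2.83 hours.

2.83 hours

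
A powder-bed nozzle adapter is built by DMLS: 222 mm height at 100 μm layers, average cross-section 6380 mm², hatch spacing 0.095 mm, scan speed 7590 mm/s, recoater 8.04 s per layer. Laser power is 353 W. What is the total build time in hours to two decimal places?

10.41 hours

Layer count = ceil(222 / 0.1) = 2220.
Per-layer scan distance = 6380 / 0.095, so 67157.9 mm.
Per-layer scan time = 67157.9 / 7590, so 8.8482 s.
Per-layer time: 8.8482 + 8.04 → 16.8882 s.
Total: 2220 × 16.8882 s = 37491.804 s → 10.41 hours.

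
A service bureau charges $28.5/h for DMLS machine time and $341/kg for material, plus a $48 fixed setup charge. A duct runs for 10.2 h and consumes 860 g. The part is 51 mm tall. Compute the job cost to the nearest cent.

$631.96

Machine-time cost: 28.5 × 10.2 → $290.70.
Material cost = 341 × 860/1000 = $293.26.
Total = 290.70 + 293.26 + 48 = $631.96.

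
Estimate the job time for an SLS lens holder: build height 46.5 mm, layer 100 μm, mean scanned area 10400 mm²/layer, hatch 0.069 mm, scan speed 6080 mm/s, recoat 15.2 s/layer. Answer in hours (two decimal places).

5.17 hours

Layer count = ceil(46.5 / 0.1) = 465.
Per-layer scan distance: 10400 / 0.069 → 150724.6 mm.
Per-layer scan time = 150724.6 / 6080, so 24.7902 s.
Per-layer time = 24.7902 + 15.2 = 39.9902 s.
Total: 465 × 39.9902 s = 18595.443 s → 5.17 hours.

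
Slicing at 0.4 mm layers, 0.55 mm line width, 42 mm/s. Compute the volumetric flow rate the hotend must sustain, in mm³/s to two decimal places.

A: 0.4 × 0.55 → 0.22 mm².
Q = v·A = 42 × 0.22 = 9.24 mm³/s.

9.24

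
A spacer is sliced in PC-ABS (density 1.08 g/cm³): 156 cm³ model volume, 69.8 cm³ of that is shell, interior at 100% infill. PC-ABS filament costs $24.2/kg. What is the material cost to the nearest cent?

$4.08

Infill region = 156 − 69.8, so 86.2 cm³.
Infill volume = 1.00 × 86.2, so 86.2 cm³.
Deposited volume = 69.8 + 86.2 = 156 cm³.
Mass = 156 × 1.08 = 168.48 g.
Cost = 168.48 g / 1000 × $24.2/kg = $4.08.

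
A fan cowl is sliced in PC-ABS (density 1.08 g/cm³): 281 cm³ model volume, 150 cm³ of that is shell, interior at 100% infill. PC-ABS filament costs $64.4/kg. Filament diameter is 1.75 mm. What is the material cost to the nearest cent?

$19.54

Volume inside the shell = 281 − 150, so 131 cm³.
Deposited infill = 1.00 × 131 = 131 cm³.
Total extruded: 150 + 131 → 281 cm³.
Mass: 281 × 1.08 → 303.48 g.
At $64.4/kg: 303.48/1000 × 64.4 = $19.54.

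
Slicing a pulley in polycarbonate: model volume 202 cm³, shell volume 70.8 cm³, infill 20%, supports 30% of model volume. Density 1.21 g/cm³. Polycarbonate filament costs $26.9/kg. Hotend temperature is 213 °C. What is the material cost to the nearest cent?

$5.13

Infill region: 202 − 70.8 → 131.2 cm³.
Infill deposited = 0.20 × 131.2 = 26.24 cm³.
Support: 0.30 × 202 → 60.6 cm³.
Total printed volume: 70.8 + 26.24 + 60.6 → 157.64 cm³.
Mass = 157.64 × 1.21 = 190.7444 g.
Cost = 190.7444 g / 1000 × $26.9/kg = $5.13.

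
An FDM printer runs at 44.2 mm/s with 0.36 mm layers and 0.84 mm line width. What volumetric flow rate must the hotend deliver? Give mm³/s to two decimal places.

Extrusion cross-section = 0.36 × 0.84 = 0.3024 mm².
Volumetric flow = 44.2 × 0.3024 = 13.37 mm³/s.

13.37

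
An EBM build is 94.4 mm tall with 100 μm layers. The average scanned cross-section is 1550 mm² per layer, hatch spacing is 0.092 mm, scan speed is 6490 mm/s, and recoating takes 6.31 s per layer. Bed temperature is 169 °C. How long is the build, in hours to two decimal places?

2.34 hours

Layers = ⌈94.4/0.1⌉ = 944.
Hatch length per layer = 1550 / 0.092, so 16847.8 mm.
Per-layer scan time: 16847.8 / 6490 → 2.596 s.
Layer cycle: 2.596 + 6.31 → 8.906 s.
Build time = 944 × 8.906 = 8407.264 s = 2.34 hours.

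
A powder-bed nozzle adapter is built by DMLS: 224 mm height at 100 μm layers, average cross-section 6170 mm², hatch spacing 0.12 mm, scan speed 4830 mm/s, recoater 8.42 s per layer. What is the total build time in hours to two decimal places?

Number of layers: 224 / 0.1 → 2240 (rounded up).
Scan path per layer = 6170 / 0.12, so 51416.7 mm.
Scan time per layer: 51416.7 / 4830 → 10.6453 s.
Time per layer = 10.6453 + 8.42 = 19.0653 s.
2240 layers × 19.0653 s/layer = 42706.272 s, i.e. 11.86 hours.

11.86 hours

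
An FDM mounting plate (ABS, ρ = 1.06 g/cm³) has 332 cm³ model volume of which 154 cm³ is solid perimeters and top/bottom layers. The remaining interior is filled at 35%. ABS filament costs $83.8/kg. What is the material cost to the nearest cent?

$19.21

Volume inside the shell = 332 − 154, so 178 cm³.
Infill deposited: 0.35 × 178 → 62.3 cm³.
Deposited volume = 154 + 62.3, so 216.3 cm³.
Mass = 216.3 × 1.06, so 229.278 g.
Cost = 229.278 g / 1000 × $83.8/kg = $19.21.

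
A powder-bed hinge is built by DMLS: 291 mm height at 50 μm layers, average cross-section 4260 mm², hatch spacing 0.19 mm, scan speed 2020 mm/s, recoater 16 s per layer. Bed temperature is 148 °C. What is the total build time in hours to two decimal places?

Number of layers: 291 / 0.05 → 5820 (rounded up).
Scan path per layer = 4260 / 0.19 = 22421.1 mm.
Per-layer scan time = 22421.1 / 2020, so 11.0996 s.
Layer cycle: 11.0996 + 16 → 27.0996 s.
5820 layers × 27.0996 s/layer = 157719.672 s, i.e. 43.81 hours.

43.81 hours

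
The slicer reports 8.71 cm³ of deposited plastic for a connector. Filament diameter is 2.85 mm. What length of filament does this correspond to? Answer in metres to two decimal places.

1.37 m

Cross-section of 2.85 mm filament: π·(2.85/2)² = 6.3794 mm².
L = 8710 mm³ / 6.3794 mm² = 1365.33 mm, i.e. 1.37 m.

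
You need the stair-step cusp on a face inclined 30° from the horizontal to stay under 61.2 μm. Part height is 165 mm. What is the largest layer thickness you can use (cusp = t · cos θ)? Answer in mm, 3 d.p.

cos(30°) = 0.8660; t_max = 0.0612/0.8660 = 0.071 mm.

0.071 mm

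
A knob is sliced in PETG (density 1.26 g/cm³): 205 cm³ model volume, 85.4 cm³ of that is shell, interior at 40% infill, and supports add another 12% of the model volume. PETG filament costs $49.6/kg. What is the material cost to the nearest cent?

$9.86

Infill region = 205 − 85.4 = 119.6 cm³.
Infill deposited = 0.40 × 119.6, so 47.84 cm³.
Support = 0.12 × 205, so 24.6 cm³.
Deposited volume: 85.4 + 47.84 + 24.6 → 157.84 cm³.
Mass: 157.84 × 1.26 → 198.8784 g.
Cost = 198.8784 g / 1000 × $49.6/kg = $9.86.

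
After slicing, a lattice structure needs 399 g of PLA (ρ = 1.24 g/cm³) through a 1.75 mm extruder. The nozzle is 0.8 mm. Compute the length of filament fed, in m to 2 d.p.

Volume = 399 g / 1.24 g·cm⁻³ = 321.7742 cm³ = 321774.2 mm³.
Cross-section of 1.75 mm filament: π·(1.75/2)² = 2.4053 mm².
Length = 321774.2 / 2.4053 = 133777.16 mm = 133.78 m.

133.78 m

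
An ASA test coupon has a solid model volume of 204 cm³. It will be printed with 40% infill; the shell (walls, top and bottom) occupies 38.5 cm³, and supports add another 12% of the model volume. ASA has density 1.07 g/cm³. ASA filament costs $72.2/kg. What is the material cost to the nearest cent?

$9.98

Infill region = 204 − 38.5 = 165.5 cm³.
Infill deposited = 0.40 × 165.5 = 66.2 cm³.
Support = 0.12 × 204 = 24.48 cm³.
Total printed volume: 38.5 + 66.2 + 24.48 → 129.18 cm³.
Mass = 129.18 × 1.07, so 138.2226 g.
At $72.2/kg: 138.2226/1000 × 72.2 = $9.98.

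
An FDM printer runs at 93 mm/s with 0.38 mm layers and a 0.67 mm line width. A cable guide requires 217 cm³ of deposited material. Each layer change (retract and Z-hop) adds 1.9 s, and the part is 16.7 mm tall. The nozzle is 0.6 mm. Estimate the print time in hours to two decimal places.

2.57 hours

Line area: 0.38 × 0.67 → 0.2546 mm².
Toolpath length = 217 cm³ / 0.2546 mm² = 217000 / 0.2546 = 852317.4 mm.
Print-move time = 852317.4 / 93, so 9164.7 s.
Layer count = ceil(16.7 / 0.38) = 44.
Z-hop total = 44 × 1.9 = 83.6 s.
Altogether 9164.7 + 83.6 = 9248.3 s, i.e. 2.57 hours.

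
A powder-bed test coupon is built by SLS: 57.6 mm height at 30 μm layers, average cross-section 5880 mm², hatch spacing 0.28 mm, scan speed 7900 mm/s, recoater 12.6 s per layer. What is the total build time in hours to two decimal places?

8.14 hours

Number of layers: 57.6 / 0.03 → 1920 (rounded up).
Scan path per layer: 5880 / 0.28 → 21000 mm.
Scan time per layer = 21000 / 7900 = 2.6582 s.
Per-layer time: 2.6582 + 12.6 → 15.2582 s.
Total: 1920 × 15.2582 s = 29295.744 s → 8.14 hours.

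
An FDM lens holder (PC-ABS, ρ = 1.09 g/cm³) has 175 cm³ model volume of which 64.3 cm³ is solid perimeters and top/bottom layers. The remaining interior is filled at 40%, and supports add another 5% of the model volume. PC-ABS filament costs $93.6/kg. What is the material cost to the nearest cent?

$11.97

Infill region = 175 − 64.3, so 110.7 cm³.
Infill deposited = 0.40 × 110.7 = 44.28 cm³.
Support: 0.05 × 175 → 8.75 cm³.
Total printed volume = 64.3 + 44.28 + 8.75, so 117.33 cm³.
Mass = 117.33 × 1.09, so 127.8897 g.
At $93.6/kg: 127.8897/1000 × 93.6 = $11.97.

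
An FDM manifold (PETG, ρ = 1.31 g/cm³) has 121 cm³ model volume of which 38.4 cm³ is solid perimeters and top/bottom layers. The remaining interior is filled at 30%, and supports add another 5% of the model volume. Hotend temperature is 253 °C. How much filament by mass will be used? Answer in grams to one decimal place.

90.7 g

Interior volume: 121 − 38.4 → 82.6 cm³.
Infill volume = 0.30 × 82.6 = 24.78 cm³.
Support = 0.05 × 121, so 6.05 cm³.
Deposited volume = 38.4 + 24.78 + 6.05, so 69.23 cm³.
Mass = 69.23 × 1.31 = 90.6913 g.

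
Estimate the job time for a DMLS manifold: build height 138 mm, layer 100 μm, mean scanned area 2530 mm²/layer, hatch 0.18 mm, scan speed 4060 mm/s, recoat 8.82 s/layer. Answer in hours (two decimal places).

Layer count = ceil(138 / 0.1) = 1380.
Per-layer scan distance: 2530 / 0.18 → 14055.6 mm.
Per-layer scan time = 14055.6 / 4060 = 3.462 s.
Time per layer = 3.462 + 8.82, so 12.282 s.
1380 layers × 12.282 s/layer = 16949.16 s, i.e. 4.71 hours.

4.71 hours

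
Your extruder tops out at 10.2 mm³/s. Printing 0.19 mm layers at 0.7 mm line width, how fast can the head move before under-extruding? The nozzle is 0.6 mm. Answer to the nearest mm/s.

Bead cross-section = 0.19 × 0.7 = 0.133 mm².
v_max = Q/A = 10.2/0.133 = 76.69 mm/s → 77 mm/s.

77 mm/s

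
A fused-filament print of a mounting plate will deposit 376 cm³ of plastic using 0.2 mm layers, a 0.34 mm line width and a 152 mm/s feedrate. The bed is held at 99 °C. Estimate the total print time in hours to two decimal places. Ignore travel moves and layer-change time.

10.10 hours

Line area: 0.2 × 0.34 → 0.068 mm².
Path length: 376000 mm³ / 0.068 mm² → 5529411.8 mm.
Time extruding: 5529411.8 / 152 → 36377.7 s.
36377.7 s = 10.10 hours.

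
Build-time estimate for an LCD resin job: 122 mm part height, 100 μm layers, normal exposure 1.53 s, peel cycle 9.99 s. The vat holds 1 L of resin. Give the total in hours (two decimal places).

Layers = ⌈122/0.1⌉ = 1220.
Per-layer time: 1.53 + 9.99 → 11.52 s.
Total = 1220 × 11.52 = 14054.4 s = 3.90 hours.

3.90 hours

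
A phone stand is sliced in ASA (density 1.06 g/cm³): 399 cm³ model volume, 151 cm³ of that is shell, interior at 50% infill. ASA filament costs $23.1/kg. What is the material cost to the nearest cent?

Volume inside the shell = 399 − 151 = 248 cm³.
Infill volume = 0.50 × 248 = 124 cm³.
Total extruded: 151 + 124 → 275 cm³.
Mass: 275 × 1.06 → 291.5 g.
Cost = 291.5 g / 1000 × $23.1/kg = $6.73.

$6.73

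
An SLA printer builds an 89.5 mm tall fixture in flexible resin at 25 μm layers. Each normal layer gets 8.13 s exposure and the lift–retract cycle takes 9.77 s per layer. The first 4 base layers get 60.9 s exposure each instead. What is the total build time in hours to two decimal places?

Number of layers: 89.5 / 0.025 → 3580 (rounded up).
Burn-in layers: 4 × (60.9 + 9.77) → 282.68 s.
Regular layers = 3576 × (8.13 + 9.77) = 64010.4 s.
Total = 282.68 + 64010.4 = 64293.08 s = 17.86 hours.

17.86 hours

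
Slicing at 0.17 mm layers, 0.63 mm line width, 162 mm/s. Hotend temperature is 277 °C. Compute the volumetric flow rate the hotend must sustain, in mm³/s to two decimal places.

A = 0.17 × 0.63 = 0.1071 mm².
Volumetric flow = 162 × 0.1071 = 17.35 mm³/s.

17.35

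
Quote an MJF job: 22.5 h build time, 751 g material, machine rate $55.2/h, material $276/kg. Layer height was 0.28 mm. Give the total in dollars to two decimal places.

$1449.28

Time charge = 55.2 × 22.5 = $1242.00.
Feedstock cost = 276 × 751/1000 = $207.276.
Job cost: 1242.00 + 207.276 = 1449.276 ≈ $1449.28.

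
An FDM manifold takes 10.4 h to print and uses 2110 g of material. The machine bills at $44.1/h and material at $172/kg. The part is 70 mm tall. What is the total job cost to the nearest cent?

$821.56

Machine cost = 44.1 × 10.4 = $458.64.
Material cost = 172 × 2110/1000, so $362.92.
Total = 458.64 + 362.92 = $821.56.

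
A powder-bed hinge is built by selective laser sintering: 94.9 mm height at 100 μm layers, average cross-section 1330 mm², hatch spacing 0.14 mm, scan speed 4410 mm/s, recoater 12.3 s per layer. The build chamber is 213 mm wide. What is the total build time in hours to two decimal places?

Layers = ⌈94.9/0.1⌉ = 949.
Hatch length per layer = 1330 / 0.14, so 9500 mm.
Laser time per layer = 9500 / 4410 = 2.1542 s.
Per-layer time: 2.1542 + 12.3 → 14.4542 s.
949 layers × 14.4542 s/layer = 13717.0358 s, i.e. 3.81 hours.

3.81 hours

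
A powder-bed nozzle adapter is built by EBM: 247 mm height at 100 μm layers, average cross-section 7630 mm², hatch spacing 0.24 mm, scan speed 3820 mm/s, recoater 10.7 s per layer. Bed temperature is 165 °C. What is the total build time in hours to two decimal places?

13.05 hours

Layer count = ceil(247 / 0.1) = 2470.
Scan path per layer = 7630 / 0.24 = 31791.7 mm.
Beam time per layer = 31791.7 / 3820 = 8.3224 s.
Layer cycle = 8.3224 + 10.7 = 19.0224 s.
2470 layers × 19.0224 s/layer = 46985.328 s, i.e. 13.05 hours.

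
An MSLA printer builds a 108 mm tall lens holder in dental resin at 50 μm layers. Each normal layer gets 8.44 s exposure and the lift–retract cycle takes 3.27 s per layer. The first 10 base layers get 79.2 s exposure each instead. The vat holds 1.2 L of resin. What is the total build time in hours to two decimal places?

Layers = ⌈108/0.05⌉ = 2160.
Burn-in layers: 10 × (79.2 + 3.27) → 824.7 s.
Regular layers: 2150 × (8.44 + 3.27) → 25176.5 s.
Total = 824.7 + 25176.5 = 26001.2 s = 7.22 hours.

7.22 hours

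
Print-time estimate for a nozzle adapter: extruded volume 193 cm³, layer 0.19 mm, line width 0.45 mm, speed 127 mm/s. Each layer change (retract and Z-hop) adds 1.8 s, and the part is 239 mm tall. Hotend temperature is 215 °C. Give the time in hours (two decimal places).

5.57 hours

Bead cross-section: 0.19 × 0.45 → 0.0855 mm².
Toolpath length = 193 cm³ / 0.0855 mm² = 193000 / 0.0855 = 2257309.9 mm.
Print-move time = 2257309.9 / 127, so 17774.1 s.
Layers = ⌈239/0.19⌉ = 1258.
Non-print overhead = 1258 × 1.8, so 2264.4 s.
Total = 17774.1 + 2264.4 = 20038.5 s = 5.57 hours.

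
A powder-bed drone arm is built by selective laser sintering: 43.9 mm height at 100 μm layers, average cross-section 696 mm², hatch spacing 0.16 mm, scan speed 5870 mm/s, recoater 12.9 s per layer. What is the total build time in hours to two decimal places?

1.66 hours

Layers = ⌈43.9/0.1⌉ = 439.
Hatch length per layer = 696 / 0.16 = 4350 mm.
Laser time per layer = 4350 / 5870 = 0.7411 s.
Time per layer = 0.7411 + 12.9, so 13.6411 s.
Build time = 439 × 13.6411 = 5988.4429 s = 1.66 hours.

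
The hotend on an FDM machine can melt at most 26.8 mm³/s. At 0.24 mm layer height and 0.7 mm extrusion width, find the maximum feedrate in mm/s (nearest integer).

160 mm/s

A = 0.24 × 0.7 = 0.168 mm².
v_max = Q/A = 26.8/0.168 = 159.52 mm/s → 160 mm/s.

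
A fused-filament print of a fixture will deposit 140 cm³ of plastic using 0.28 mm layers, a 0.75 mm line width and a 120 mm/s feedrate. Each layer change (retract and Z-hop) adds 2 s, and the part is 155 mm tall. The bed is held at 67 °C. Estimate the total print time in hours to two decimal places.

Extrusion cross-section: 0.28 × 0.75 → 0.21 mm².
Total extruded path = 140000/0.21 = 666666.7 mm.
Print-move time = 666666.7 / 120, so 5555.6 s.
Number of layers: 155 / 0.28 → 554 (rounded up).
Z-hop total = 554 × 2 = 1108 s.
Total = 5555.6 + 1108 = 6663.6 s = 1.85 hours.

1.85 hours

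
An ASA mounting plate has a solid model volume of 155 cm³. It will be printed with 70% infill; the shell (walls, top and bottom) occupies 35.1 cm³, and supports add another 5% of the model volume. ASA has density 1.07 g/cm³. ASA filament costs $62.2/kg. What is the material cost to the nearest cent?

$8.44

Interior volume = 155 − 35.1, so 119.9 cm³.
Infill volume: 0.70 × 119.9 → 83.93 cm³.
Support = 0.05 × 155, so 7.75 cm³.
Total printed volume = 35.1 + 83.93 + 7.75, so 126.78 cm³.
Mass: 126.78 × 1.07 → 135.6546 g.
At $62.2/kg: 135.6546/1000 × 62.2 = $8.44.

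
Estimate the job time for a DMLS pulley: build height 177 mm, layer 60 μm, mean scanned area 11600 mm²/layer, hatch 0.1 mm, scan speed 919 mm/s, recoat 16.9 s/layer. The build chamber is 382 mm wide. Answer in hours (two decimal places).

Number of layers: 177 / 0.06 → 2950 (rounded up).
Scan path per layer: 11600 / 0.1 → 116000 mm.
Per-layer scan time = 116000 / 919, so 126.2242 s.
Time per layer: 126.2242 + 16.9 → 143.1242 s.
Build time = 2950 × 143.1242 = 422216.39 s = 117.28 hours.

117.28 hours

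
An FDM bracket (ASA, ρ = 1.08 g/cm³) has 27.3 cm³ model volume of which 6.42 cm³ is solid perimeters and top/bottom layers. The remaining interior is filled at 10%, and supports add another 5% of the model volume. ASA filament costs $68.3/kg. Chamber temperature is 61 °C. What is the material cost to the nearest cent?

Interior volume = 27.3 − 6.42, so 20.88 cm³.
Infill volume = 0.10 × 20.88, so 2.088 cm³.
Support: 0.05 × 27.3 → 1.365 cm³.
Total printed volume: 6.42 + 2.088 + 1.365 → 9.873 cm³.
Mass = 9.873 × 1.08, so 10.66284 g.
At $68.3/kg: 10.66284/1000 × 68.3 = $0.73.

$0.73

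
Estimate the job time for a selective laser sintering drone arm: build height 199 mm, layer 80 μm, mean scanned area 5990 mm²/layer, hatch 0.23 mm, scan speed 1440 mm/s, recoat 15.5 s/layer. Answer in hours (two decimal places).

23.21 hours

Number of layers: 199 / 0.08 → 2488 (rounded up).
Scan path per layer = 5990 / 0.23, so 26043.5 mm.
Scan time per layer = 26043.5 / 1440, so 18.0858 s.
Layer cycle: 18.0858 + 15.5 → 33.5858 s.
2488 layers × 33.5858 s/layer = 83561.4704 s, i.e. 23.21 hours.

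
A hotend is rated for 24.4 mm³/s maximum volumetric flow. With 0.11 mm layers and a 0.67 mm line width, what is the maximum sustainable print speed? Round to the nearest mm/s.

A = 0.11 × 0.67, so 0.0737 mm².
v_max = Q/A = 24.4/0.0737 = 331.07 mm/s → 331 mm/s.

331 mm/s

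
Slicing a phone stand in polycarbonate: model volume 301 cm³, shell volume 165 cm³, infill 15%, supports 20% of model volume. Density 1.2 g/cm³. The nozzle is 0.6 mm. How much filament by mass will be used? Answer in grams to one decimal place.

294.7 g

Interior volume = 301 − 165, so 136 cm³.
Infill deposited = 0.15 × 136, so 20.4 cm³.
Support = 0.20 × 301 = 60.2 cm³.
Total printed volume: 165 + 20.4 + 60.2 → 245.6 cm³.
Mass = 245.6 × 1.2 = 294.72 g.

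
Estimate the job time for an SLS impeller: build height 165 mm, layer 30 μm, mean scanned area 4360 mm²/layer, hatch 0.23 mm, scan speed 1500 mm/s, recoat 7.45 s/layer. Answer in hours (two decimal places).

30.69 hours

Number of layers: 165 / 0.03 → 5500 (rounded up).
Hatch length per layer: 4360 / 0.23 → 18956.5 mm.
Scan time per layer = 18956.5 / 1500 = 12.6377 s.
Per-layer time = 12.6377 + 7.45 = 20.0877 s.
5500 layers × 20.0877 s/layer = 110482.35 s, i.e. 30.69 hours.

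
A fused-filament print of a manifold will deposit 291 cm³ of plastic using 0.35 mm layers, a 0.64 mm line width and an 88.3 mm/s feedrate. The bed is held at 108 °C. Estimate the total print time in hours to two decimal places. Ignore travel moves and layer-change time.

4.09 hours

Extrusion cross-section = 0.35 × 0.64, so 0.224 mm².
Path length: 291000 mm³ / 0.224 mm² → 1299107.1 mm.
Time extruding: 1299107.1 / 88.3 → 14712.4 s.
14712.4 s = 4.09 hours.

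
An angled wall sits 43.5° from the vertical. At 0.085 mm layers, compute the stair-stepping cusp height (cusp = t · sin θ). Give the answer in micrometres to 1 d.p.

58.5 μm

h_c = t·sin θ = 0.085 × 0.6884 = 0.058514 mm (58.5 μm).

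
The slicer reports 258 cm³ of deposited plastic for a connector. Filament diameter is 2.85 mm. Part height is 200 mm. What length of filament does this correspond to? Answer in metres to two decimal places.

Filament cross-section = π × (2.85/2)² = 6.3794 mm².
Length = 258 cm³ / 6.3794 mm² = 258000 / 6.3794 = 40442.67 mm = 40.44 m.

40.44 m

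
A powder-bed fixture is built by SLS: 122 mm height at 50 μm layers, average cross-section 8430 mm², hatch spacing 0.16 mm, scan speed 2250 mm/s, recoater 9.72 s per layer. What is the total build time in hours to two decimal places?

22.46 hours

Number of layers: 122 / 0.05 → 2440 (rounded up).
Hatch length per layer = 8430 / 0.16 = 52687.5 mm.
Laser time per layer = 52687.5 / 2250 = 23.4167 s.
Time per layer = 23.4167 + 9.72 = 33.1367 s.
Build time = 2440 × 33.1367 = 80853.548 s = 22.46 hours.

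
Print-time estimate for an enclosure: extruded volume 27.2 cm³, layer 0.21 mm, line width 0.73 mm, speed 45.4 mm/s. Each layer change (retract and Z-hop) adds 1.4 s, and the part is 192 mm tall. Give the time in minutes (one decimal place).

Bead cross-section = 0.21 × 0.73, so 0.1533 mm².
Toolpath length = 27.2 cm³ / 0.1533 mm² = 27200 / 0.1533 = 177429.9 mm.
Extrusion time: 177429.9 / 45.4 → 3908.1 s.
Layer count = ceil(192 / 0.21) = 915.
Non-print overhead = 915 × 1.4 = 1281 s.
Total = 3908.1 + 1281 = 5189.1 s = 86.5 minutes.

86.5 minutes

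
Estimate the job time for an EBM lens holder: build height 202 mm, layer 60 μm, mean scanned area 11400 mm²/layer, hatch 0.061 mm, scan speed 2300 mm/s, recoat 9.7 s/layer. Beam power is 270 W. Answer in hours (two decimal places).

Number of layers: 202 / 0.06 → 3367 (rounded up).
Hatch length per layer = 11400 / 0.061, so 186885.2 mm.
Beam time per layer: 186885.2 / 2300 → 81.2544 s.
Time per layer: 81.2544 + 9.7 → 90.9544 s.
3367 layers × 90.9544 s/layer = 306243.4648 s, i.e. 85.07 hours.

85.07 hours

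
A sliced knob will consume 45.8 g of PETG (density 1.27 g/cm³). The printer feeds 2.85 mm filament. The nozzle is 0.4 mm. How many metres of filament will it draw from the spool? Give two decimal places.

Extruded volume: 45.8/1.27 = 36.063 cm³ (36063 mm³).
A = π r² = π × 1.425² = 6.3794 mm².
Length = 36063 / 6.3794 = 5653.04 mm = 5.65 m.

5.65 m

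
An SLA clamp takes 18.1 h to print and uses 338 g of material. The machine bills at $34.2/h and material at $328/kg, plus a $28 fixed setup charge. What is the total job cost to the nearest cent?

$757.88

Time charge: 34.2 × 18.1 → $619.02.
Feedstock cost = 328 × 338/1000, so $110.864.
Adding setup: 619.02 + 110.864 + 28 → 757.884 ≈ $757.88.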